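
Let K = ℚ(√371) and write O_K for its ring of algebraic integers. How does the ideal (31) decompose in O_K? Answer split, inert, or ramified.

d = 371 ≡ 3 (mod 4), so O_K = ℤ[√371] and disc(K) = 4d = 1484.
disc(K) = 1484 is not divisible by 31; 31 is unramified.
Legendre symbol by Euler's criterion: (371/31) ≡ 371^15 ≡ 30 (mod 31), i.e. (371/31) = -1.
Legendre symbol -1 ⇒ 31 is inert.

inert — (31) stays prime in O_K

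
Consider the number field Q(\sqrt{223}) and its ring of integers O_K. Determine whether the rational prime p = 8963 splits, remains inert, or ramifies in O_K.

d = 223 ≡ 3 (mod 4), so O_K = ℤ[√223] and disc(K) = 4d = 892.
8963 ∤ 892, so 8963 is unramified.
Euler's criterion: 223^4481 mod 8963 = 8962. Thus (223|8963) = -1.
(223/8963) = -1, so 8963 is inert.

p is inert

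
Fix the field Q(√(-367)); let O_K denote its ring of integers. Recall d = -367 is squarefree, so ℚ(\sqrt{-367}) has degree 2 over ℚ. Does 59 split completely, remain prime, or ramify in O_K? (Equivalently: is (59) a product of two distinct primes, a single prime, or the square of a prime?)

Since -367 ≡ 1 mod 4, the ring of integers is ℤ[(1+√-367)/2] with discriminant -367.
Since gcd(59, -367) = 1 the prime 59 does not ramify.
(-367/59) = 46^29 mod 59 = 1, giving Legendre symbol 1.
Legendre symbol 1 ⇒ 59 is split.

split — (59) = 𝔭₁𝔭₂ with 𝔭₁ ≠ 𝔭₂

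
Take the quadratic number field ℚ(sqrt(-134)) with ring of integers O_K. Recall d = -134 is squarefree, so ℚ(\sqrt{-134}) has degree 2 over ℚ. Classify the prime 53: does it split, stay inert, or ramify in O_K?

d = -134 ≡ 2 (mod 4), so O_K = ℤ[√-134] and disc(K) = 4d = -536.
53 ∤ -536, so 53 is unramified.
Legendre symbol by Euler's criterion: (-134/53) ≡ (-134)^26 ≡ 1 (mod 53), i.e. (-134/53) = 1.
Legendre symbol 1 ⇒ 53 is split.

53 splits in O_K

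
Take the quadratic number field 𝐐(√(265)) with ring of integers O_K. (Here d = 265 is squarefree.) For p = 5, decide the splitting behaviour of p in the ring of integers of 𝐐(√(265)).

d = 265 ≡ 1 (mod 4), so O_K = ℤ[(1+√265)/2] and disc(K) = d = 265.
Ramification test: 5 | 265. The prime 5 ramifies in K.

p ramifies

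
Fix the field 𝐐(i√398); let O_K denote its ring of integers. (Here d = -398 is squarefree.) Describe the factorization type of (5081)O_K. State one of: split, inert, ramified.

5081 splits in O_K

-398 mod 4 = 2, hence disc K = 4·(-398) = -1592 and O_K = ℤ[√-398].
Since gcd(5081, -1592) = 1 the prime 5081 does not ramify.
Compute (-398/5081) via Euler: 4683^((5081-1)/2) mod 5081 = 1, so (-398/5081) = 1.
d is a quadratic residue mod p, hence 5081 splits in O_K.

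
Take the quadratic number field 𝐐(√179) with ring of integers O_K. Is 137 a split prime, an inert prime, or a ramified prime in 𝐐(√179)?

Since 179 ≢ 1 mod 4, the ring of integers is ℤ[√179] with discriminant 4·179 = 716.
137 ∤ 716, so 137 is unramified.
(179/137) = 42^68 mod 137 = 136, giving Legendre symbol -1.
Legendre symbol -1 ⇒ 137 is inert.

inert — (137) stays prime in O_K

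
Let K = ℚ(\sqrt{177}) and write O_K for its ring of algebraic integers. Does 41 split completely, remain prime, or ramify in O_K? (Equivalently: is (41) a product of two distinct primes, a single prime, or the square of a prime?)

41 remains inert

177 mod 4 = 1, hence disc K = 177 and O_K = ℤ[(1+√177)/2].
Since gcd(41, 177) = 1 the prime 41 does not ramify.
Legendre symbol by Euler's criterion: (177/41) ≡ 177^20 ≡ 40 (mod 41), i.e. (177/41) = -1.
Legendre symbol -1 ⇒ 41 is inert.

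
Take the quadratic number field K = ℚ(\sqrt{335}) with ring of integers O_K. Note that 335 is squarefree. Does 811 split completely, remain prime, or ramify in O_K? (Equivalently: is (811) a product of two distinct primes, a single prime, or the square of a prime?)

Since 335 ≢ 1 mod 4, the ring of integers is ℤ[√335] with discriminant 4·335 = 1340.
811 ∤ 1340, so 811 is unramified.
(335/811) = 335^405 mod 811 = 1, giving Legendre symbol 1.
(335/811) = 1, so 811 splits.

811 splits in O_K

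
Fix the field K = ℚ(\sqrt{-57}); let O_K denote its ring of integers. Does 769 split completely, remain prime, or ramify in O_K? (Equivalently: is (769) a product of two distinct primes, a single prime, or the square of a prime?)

d = -57 ≡ 3 (mod 4), so O_K = ℤ[√-57] and disc(K) = 4d = -228.
Since gcd(769, -228) = 1 the prime 769 does not ramify.
Compute (-57/769) via Euler: 712^((769-1)/2) mod 769 = 1, so (-57/769) = 1.
Legendre symbol 1 ⇒ 769 is split.

split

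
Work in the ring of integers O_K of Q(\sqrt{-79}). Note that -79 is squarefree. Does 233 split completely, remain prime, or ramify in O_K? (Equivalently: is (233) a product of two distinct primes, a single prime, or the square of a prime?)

Since -79 ≡ 1 mod 4, the ring of integers is ℤ[(1+√-79)/2] with discriminant -79.
Since gcd(233, -79) = 1 the prime 233 does not ramify.
Compute (-79/233) via Euler: 154^((233-1)/2) mod 233 = 232, so (-79/233) = -1.
(-79/233) = -1, so 233 is inert.

p is inert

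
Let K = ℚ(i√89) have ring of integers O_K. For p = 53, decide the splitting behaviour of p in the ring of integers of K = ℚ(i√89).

Since -89 ≢ 1 mod 4, the ring of integers is ℤ[√-89] with discriminant 4·(-89) = -356.
disc(K) = -356 is not divisible by 53; 53 is unramified.
Euler's criterion: (-89)^26 mod 53 = 1. Thus (-89|53) = 1.
d is a quadratic residue mod p, hence 53 splits in O_K.

splits completely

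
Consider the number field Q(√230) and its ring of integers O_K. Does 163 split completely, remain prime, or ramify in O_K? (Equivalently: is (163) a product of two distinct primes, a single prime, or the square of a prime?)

Since 230 ≢ 1 mod 4, the ring of integers is ℤ[√230] with discriminant 4·230 = 920.
disc(K) = 920 is not divisible by 163; 163 is unramified.
(230/163) = 67^81 mod 163 = 162, giving Legendre symbol -1.
d is a non-residue mod p, hence 163 remains inert in O_K.

remains prime (inert)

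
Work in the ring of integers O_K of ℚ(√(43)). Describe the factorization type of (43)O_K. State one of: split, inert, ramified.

Since 43 ≢ 1 mod 4, the ring of integers is ℤ[√43] with discriminant 4·43 = 172.
43 divides disc(K) = 172, so 43 ramifies.

ramified — (43) = 𝔭²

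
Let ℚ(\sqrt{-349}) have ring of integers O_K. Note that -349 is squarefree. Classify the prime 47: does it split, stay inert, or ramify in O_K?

d = -349 ≡ 3 (mod 4), so O_K = ℤ[√-349] and disc(K) = 4d = -1396.
disc(K) = -1396 is not divisible by 47; 47 is unramified.
Legendre symbol by Euler's criterion: (-349/47) ≡ (-349)^23 ≡ 1 (mod 47), i.e. (-349/47) = 1.
Legendre symbol 1 ⇒ 47 is split.

47 splits in O_K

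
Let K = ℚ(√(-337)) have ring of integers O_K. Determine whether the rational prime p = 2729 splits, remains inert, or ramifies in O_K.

remains prime (inert)

-337 mod 4 = 3, hence disc K = 4·(-337) = -1348 and O_K = ℤ[√-337].
2729 ∤ -1348, so 2729 is unramified.
Euler's criterion: (-337)^1364 mod 2729 = 2728. Thus (-337|2729) = -1.
d is a non-residue mod p, hence 2729 remains inert in O_K.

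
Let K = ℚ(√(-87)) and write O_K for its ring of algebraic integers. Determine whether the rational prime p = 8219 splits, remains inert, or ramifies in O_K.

d = -87 ≡ 1 (mod 4), so O_K = ℤ[(1+√-87)/2] and disc(K) = d = -87.
Since gcd(8219, -87) = 1 the prime 8219 does not ramify.
Euler's criterion: (-87)^4109 mod 8219 = 1. Thus (-87|8219) = 1.
(-87/8219) = 1, so 8219 splits.

split — (8219) = 𝔭₁𝔭₂ with 𝔭₁ ≠ 𝔭₂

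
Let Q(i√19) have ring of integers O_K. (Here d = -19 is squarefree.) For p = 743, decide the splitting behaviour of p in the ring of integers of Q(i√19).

inert

-19 mod 4 = 1, hence disc K = -19 and O_K = ℤ[(1+√-19)/2].
Since gcd(743, -19) = 1 the prime 743 does not ramify.
Euler's criterion: (-19)^371 mod 743 = 742. Thus (-19|743) = -1.
d is a non-residue mod p, hence 743 remains inert in O_K.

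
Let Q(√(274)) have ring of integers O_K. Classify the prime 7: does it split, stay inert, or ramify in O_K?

splits completely

Since 274 ≢ 1 mod 4, the ring of integers is ℤ[√274] with discriminant 4·274 = 1096.
disc(K) = 1096 is not divisible by 7; 7 is unramified.
(274/7) = 1^3 mod 7 = 1, giving Legendre symbol 1.
Legendre symbol 1 ⇒ 7 is split.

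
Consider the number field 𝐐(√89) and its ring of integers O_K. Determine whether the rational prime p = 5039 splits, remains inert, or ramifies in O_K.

split

Since 89 ≡ 1 mod 4, the ring of integers is ℤ[(1+√89)/2] with discriminant 89.
Since gcd(5039, 89) = 1 the prime 5039 does not ramify.
Legendre symbol by Euler's criterion: (89/5039) ≡ 89^2519 ≡ 1 (mod 5039), i.e. (89/5039) = 1.
Legendre symbol 1 ⇒ 5039 is split.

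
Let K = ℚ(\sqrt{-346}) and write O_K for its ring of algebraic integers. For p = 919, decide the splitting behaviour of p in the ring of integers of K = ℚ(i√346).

inert

-346 mod 4 = 2, hence disc K = 4·(-346) = -1384 and O_K = ℤ[√-346].
disc(K) = -1384 is not divisible by 919; 919 is unramified.
Legendre symbol by Euler's criterion: (-346/919) ≡ (-346)^459 ≡ 918 (mod 919), i.e. (-346/919) = -1.
(-346/919) = -1, so 919 is inert.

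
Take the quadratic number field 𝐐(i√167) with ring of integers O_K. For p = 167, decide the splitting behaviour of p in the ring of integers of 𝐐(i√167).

-167 mod 4 = 1, hence disc K = -167 and O_K = ℤ[(1+√-167)/2].
167 divides disc(K) = -167, so 167 ramifies.

ramified — (167) = 𝔭²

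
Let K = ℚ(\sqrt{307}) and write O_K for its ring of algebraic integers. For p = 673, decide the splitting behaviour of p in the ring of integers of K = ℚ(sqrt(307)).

inert

Since 307 ≢ 1 mod 4, the ring of integers is ℤ[√307] with discriminant 4·307 = 1228.
disc(K) = 1228 is not divisible by 673; 673 is unramified.
Compute (307/673) via Euler: 307^((673-1)/2) mod 673 = 672, so (307/673) = -1.
(307/673) = -1, so 673 is inert.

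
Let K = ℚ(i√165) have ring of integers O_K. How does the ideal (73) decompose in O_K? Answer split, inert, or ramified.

split

Since -165 ≢ 1 mod 4, the ring of integers is ℤ[√-165] with discriminant 4·(-165) = -660.
Since gcd(73, -660) = 1 the prime 73 does not ramify.
Compute (-165/73) via Euler: 54^((73-1)/2) mod 73 = 1, so (-165/73) = 1.
Legendre symbol 1 ⇒ 73 is split.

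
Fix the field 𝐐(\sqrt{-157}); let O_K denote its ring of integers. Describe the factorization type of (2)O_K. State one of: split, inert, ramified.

d = -157 ≡ 3 (mod 4), so O_K = ℤ[√-157] and disc(K) = 4d = -628.
2 divides disc(K) = -628, so 2 ramifies.

ramified — (2) = 𝔭²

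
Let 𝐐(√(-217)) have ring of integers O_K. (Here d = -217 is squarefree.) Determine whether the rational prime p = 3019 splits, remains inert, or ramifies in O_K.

Since -217 ≢ 1 mod 4, the ring of integers is ℤ[√-217] with discriminant 4·(-217) = -868.
Since gcd(3019, -868) = 1 the prime 3019 does not ramify.
Legendre symbol by Euler's criterion: (-217/3019) ≡ (-217)^1509 ≡ 1 (mod 3019), i.e. (-217/3019) = 1.
(-217/3019) = 1, so 3019 splits.

split — (3019) = 𝔭₁𝔭₂ with 𝔭₁ ≠ 𝔭₂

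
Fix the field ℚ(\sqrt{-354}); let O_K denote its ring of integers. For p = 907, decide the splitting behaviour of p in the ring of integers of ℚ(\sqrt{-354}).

p splits

d = -354 ≡ 2 (mod 4), so O_K = ℤ[√-354] and disc(K) = 4d = -1416.
disc(K) = -1416 is not divisible by 907; 907 is unramified.
(-354/907) = 553^453 mod 907 = 1, giving Legendre symbol 1.
d is a quadratic residue mod p, hence 907 splits in O_K.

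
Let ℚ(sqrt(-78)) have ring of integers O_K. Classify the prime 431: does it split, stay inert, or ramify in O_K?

splits completely

-78 mod 4 = 2, hence disc K = 4·(-78) = -312 and O_K = ℤ[√-78].
disc(K) = -312 is not divisible by 431; 431 is unramified.
(-78/431) = 353^215 mod 431 = 1, giving Legendre symbol 1.
Legendre symbol 1 ⇒ 431 is split.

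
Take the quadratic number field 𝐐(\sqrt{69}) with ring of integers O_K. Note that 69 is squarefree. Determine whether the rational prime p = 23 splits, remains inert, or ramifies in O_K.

d = 69 ≡ 1 (mod 4), so O_K = ℤ[(1+√69)/2] and disc(K) = d = 69.
23 divides disc(K) = 69, so 23 ramifies.

ramifies in O_K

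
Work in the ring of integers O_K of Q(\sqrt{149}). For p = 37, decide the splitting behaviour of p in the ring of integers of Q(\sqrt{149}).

splits completely

Since 149 ≡ 1 mod 4, the ring of integers is ℤ[(1+√149)/2] with discriminant 149.
disc(K) = 149 is not divisible by 37; 37 is unramified.
Euler's criterion: 149^18 mod 37 = 1. Thus (149|37) = 1.
Legendre symbol 1 ⇒ 37 is split.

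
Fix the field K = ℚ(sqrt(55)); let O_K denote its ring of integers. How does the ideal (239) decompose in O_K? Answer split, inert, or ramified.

p splits

d = 55 ≡ 3 (mod 4), so O_K = ℤ[√55] and disc(K) = 4d = 220.
disc(K) = 220 is not divisible by 239; 239 is unramified.
Legendre symbol by Euler's criterion: (55/239) ≡ 55^119 ≡ 1 (mod 239), i.e. (55/239) = 1.
Legendre symbol 1 ⇒ 239 is split.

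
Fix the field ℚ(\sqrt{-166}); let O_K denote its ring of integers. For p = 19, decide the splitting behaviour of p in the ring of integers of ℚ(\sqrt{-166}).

Since -166 ≢ 1 mod 4, the ring of integers is ℤ[√-166] with discriminant 4·(-166) = -664.
Since gcd(19, -664) = 1 the prime 19 does not ramify.
Legendre symbol by Euler's criterion: (-166/19) ≡ (-166)^9 ≡ 1 (mod 19), i.e. (-166/19) = 1.
d is a quadratic residue mod p, hence 19 splits in O_K.

19 splits in O_K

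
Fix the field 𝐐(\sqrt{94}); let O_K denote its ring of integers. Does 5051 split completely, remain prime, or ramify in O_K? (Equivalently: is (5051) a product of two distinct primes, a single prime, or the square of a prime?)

inert

Since 94 ≢ 1 mod 4, the ring of integers is ℤ[√94] with discriminant 4·94 = 376.
Since gcd(5051, 376) = 1 the prime 5051 does not ramify.
(94/5051) = 94^2525 mod 5051 = 5050, giving Legendre symbol -1.
Legendre symbol -1 ⇒ 5051 is inert.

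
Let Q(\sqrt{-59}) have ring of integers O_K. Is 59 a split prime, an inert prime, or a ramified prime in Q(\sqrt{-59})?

ramified — (59) = 𝔭²

Since -59 ≡ 1 mod 4, the ring of integers is ℤ[(1+√-59)/2] with discriminant -59.
Ramification test: 59 | -59. The prime 59 ramifies in K.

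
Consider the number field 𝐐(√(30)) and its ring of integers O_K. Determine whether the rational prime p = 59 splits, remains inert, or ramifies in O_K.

d = 30 ≡ 2 (mod 4), so O_K = ℤ[√30] and disc(K) = 4d = 120.
59 ∤ 120, so 59 is unramified.
(30/59) = 30^29 mod 59 = 58, giving Legendre symbol -1.
d is a non-residue mod p, hence 59 remains inert in O_K.

59 remains inert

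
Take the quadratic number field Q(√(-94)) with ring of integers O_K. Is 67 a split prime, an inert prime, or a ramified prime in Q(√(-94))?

p splits

Since -94 ≢ 1 mod 4, the ring of integers is ℤ[√-94] with discriminant 4·(-94) = -376.
disc(K) = -376 is not divisible by 67; 67 is unramified.
(-94/67) = 40^33 mod 67 = 1, giving Legendre symbol 1.
(-94/67) = 1, so 67 splits.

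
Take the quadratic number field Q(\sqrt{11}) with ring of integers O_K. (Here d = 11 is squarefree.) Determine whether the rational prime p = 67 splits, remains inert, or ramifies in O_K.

11 mod 4 = 3, hence disc K = 4·11 = 44 and O_K = ℤ[√11].
Since gcd(67, 44) = 1 the prime 67 does not ramify.
(11/67) = 11^33 mod 67 = 66, giving Legendre symbol -1.
Legendre symbol -1 ⇒ 67 is inert.

67 remains inert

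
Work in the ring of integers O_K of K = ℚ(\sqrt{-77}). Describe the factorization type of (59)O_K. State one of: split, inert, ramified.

split

Since -77 ≢ 1 mod 4, the ring of integers is ℤ[√-77] with discriminant 4·(-77) = -308.
disc(K) = -308 is not divisible by 59; 59 is unramified.
Euler's criterion: (-77)^29 mod 59 = 1. Thus (-77|59) = 1.
d is a quadratic residue mod p, hence 59 splits in O_K.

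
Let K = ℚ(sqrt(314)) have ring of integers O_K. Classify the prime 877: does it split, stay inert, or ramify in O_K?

314 mod 4 = 2, hence disc K = 4·314 = 1256 and O_K = ℤ[√314].
Since gcd(877, 1256) = 1 the prime 877 does not ramify.
Legendre symbol by Euler's criterion: (314/877) ≡ 314^438 ≡ 1 (mod 877), i.e. (314/877) = 1.
d is a quadratic residue mod p, hence 877 splits in O_K.

p splits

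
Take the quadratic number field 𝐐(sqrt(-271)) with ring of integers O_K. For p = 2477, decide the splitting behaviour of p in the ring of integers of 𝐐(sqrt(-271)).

inert

d = -271 ≡ 1 (mod 4), so O_K = ℤ[(1+√-271)/2] and disc(K) = d = -271.
2477 ∤ -271, so 2477 is unramified.
Euler's criterion: (-271)^1238 mod 2477 = 2476. Thus (-271|2477) = -1.
d is a non-residue mod p, hence 2477 remains inert in O_K.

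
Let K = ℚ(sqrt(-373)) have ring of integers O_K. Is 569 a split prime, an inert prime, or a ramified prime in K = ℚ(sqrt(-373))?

p splits

Since -373 ≢ 1 mod 4, the ring of integers is ℤ[√-373] with discriminant 4·(-373) = -1492.
569 ∤ -1492, so 569 is unramified.
Euler's criterion: (-373)^284 mod 569 = 1. Thus (-373|569) = 1.
d is a quadratic residue mod p, hence 569 splits in O_K.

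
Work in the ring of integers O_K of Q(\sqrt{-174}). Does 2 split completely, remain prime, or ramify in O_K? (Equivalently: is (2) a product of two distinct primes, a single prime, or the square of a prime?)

ramified

Since -174 ≢ 1 mod 4, the ring of integers is ℤ[√-174] with discriminant 4·(-174) = -696.
disc(K) = -696 = 2·(-348), so p = 2 is ramified.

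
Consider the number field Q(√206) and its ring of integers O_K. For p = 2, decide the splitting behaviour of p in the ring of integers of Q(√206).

ramified

d = 206 ≡ 2 (mod 4), so O_K = ℤ[√206] and disc(K) = 4d = 824.
2 divides disc(K) = 824, so 2 ramifies.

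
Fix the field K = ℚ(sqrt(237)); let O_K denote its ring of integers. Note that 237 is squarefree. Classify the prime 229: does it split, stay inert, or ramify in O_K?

inert — (229) stays prime in O_K

d = 237 ≡ 1 (mod 4), so O_K = ℤ[(1+√237)/2] and disc(K) = d = 237.
Since gcd(229, 237) = 1 the prime 229 does not ramify.
Compute (237/229) via Euler: 8^((229-1)/2) mod 229 = 228, so (237/229) = -1.
(237/229) = -1, so 229 is inert.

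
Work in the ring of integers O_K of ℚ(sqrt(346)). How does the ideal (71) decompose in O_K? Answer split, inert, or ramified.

346 mod 4 = 2, hence disc K = 4·346 = 1384 and O_K = ℤ[√346].
disc(K) = 1384 is not divisible by 71; 71 is unramified.
Euler's criterion: 346^35 mod 71 = 70. Thus (346|71) = -1.
d is a non-residue mod p, hence 71 remains inert in O_K.

inert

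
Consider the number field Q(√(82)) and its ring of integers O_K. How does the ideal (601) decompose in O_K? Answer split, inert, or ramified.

d = 82 ≡ 2 (mod 4), so O_K = ℤ[√82] and disc(K) = 4d = 328.
601 ∤ 328, so 601 is unramified.
Compute (82/601) via Euler: 82^((601-1)/2) mod 601 = 600, so (82/601) = -1.
Legendre symbol -1 ⇒ 601 is inert.

p is inert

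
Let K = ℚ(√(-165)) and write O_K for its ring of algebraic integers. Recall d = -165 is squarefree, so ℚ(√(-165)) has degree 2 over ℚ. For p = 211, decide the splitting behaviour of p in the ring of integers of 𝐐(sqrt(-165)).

-165 mod 4 = 3, hence disc K = 4·(-165) = -660 and O_K = ℤ[√-165].
disc(K) = -660 is not divisible by 211; 211 is unramified.
Euler's criterion: (-165)^105 mod 211 = 1. Thus (-165|211) = 1.
d is a quadratic residue mod p, hence 211 splits in O_K.

splits completely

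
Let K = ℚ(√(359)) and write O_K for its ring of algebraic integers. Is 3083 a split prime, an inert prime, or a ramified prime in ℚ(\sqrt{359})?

359 mod 4 = 3, hence disc K = 4·359 = 1436 and O_K = ℤ[√359].
Since gcd(3083, 1436) = 1 the prime 3083 does not ramify.
Legendre symbol by Euler's criterion: (359/3083) ≡ 359^1541 ≡ 1 (mod 3083), i.e. (359/3083) = 1.
(359/3083) = 1, so 3083 splits.

p splits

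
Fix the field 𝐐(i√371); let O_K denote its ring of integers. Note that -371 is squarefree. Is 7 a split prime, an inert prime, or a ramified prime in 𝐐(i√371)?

ramifies in O_K

-371 mod 4 = 1, hence disc K = -371 and O_K = ℤ[(1+√-371)/2].
7 divides disc(K) = -371, so 7 ramifies.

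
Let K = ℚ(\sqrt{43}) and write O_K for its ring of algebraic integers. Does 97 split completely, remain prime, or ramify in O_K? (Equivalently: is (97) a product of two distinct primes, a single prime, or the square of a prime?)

split — (97) = 𝔭₁𝔭₂ with 𝔭₁ ≠ 𝔭₂

43 mod 4 = 3, hence disc K = 4·43 = 172 and O_K = ℤ[√43].
disc(K) = 172 is not divisible by 97; 97 is unramified.
Compute (43/97) via Euler: 43^((97-1)/2) mod 97 = 1, so (43/97) = 1.
d is a quadratic residue mod p, hence 97 splits in O_K.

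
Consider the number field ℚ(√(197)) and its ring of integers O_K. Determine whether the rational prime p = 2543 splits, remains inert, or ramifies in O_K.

2543 remains inert

d = 197 ≡ 1 (mod 4), so O_K = ℤ[(1+√197)/2] and disc(K) = d = 197.
disc(K) = 197 is not divisible by 2543; 2543 is unramified.
Compute (197/2543) via Euler: 197^((2543-1)/2) mod 2543 = 2542, so (197/2543) = -1.
(197/2543) = -1, so 2543 is inert.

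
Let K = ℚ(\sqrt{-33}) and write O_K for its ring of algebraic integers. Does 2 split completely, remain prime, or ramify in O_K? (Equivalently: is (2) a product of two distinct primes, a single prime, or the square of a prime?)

ramifies in O_K

Since -33 ≢ 1 mod 4, the ring of integers is ℤ[√-33] with discriminant 4·(-33) = -132.
Ramification test: 2 | -132. The prime 2 ramifies in K.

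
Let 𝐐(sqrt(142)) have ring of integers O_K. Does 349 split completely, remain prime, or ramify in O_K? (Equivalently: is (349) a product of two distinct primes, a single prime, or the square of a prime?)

split — (349) = 𝔭₁𝔭₂ with 𝔭₁ ≠ 𝔭₂

d = 142 ≡ 2 (mod 4), so O_K = ℤ[√142] and disc(K) = 4d = 568.
Since gcd(349, 568) = 1 the prime 349 does not ramify.
Legendre symbol by Euler's criterion: (142/349) ≡ 142^174 ≡ 1 (mod 349), i.e. (142/349) = 1.
Legendre symbol 1 ⇒ 349 is split.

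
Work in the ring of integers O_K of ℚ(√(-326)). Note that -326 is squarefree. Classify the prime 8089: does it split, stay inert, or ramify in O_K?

remains prime (inert)

d = -326 ≡ 2 (mod 4), so O_K = ℤ[√-326] and disc(K) = 4d = -1304.
8089 ∤ -1304, so 8089 is unramified.
Euler's criterion: (-326)^4044 mod 8089 = 8088. Thus (-326|8089) = -1.
Legendre symbol -1 ⇒ 8089 is inert.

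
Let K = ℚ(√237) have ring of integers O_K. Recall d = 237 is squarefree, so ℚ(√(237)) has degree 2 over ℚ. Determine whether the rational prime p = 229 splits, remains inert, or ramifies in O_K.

inert

d = 237 ≡ 1 (mod 4), so O_K = ℤ[(1+√237)/2] and disc(K) = d = 237.
disc(K) = 237 is not divisible by 229; 229 is unramified.
Euler's criterion: 237^114 mod 229 = 228. Thus (237|229) = -1.
(237/229) = -1, so 229 is inert.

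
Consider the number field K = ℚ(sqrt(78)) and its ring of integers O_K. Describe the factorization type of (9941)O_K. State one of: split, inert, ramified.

78 mod 4 = 2, hence disc K = 4·78 = 312 and O_K = ℤ[√78].
9941 ∤ 312, so 9941 is unramified.
Compute (78/9941) via Euler: 78^((9941-1)/2) mod 9941 = 1, so (78/9941) = 1.
Legendre symbol 1 ⇒ 9941 is split.

9941 splits in O_K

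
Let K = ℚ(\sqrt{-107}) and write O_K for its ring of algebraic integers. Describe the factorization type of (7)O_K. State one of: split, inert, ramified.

Since -107 ≡ 1 mod 4, the ring of integers is ℤ[(1+√-107)/2] with discriminant -107.
disc(K) = -107 is not divisible by 7; 7 is unramified.
Legendre symbol by Euler's criterion: (-107/7) ≡ (-107)^3 ≡ 6 (mod 7), i.e. (-107/7) = -1.
(-107/7) = -1, so 7 is inert.

inert — (7) stays prime in O_K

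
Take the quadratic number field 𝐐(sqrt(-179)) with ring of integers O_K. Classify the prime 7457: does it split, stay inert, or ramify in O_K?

inert — (7457) stays prime in O_K

Since -179 ≡ 1 mod 4, the ring of integers is ℤ[(1+√-179)/2] with discriminant -179.
7457 ∤ -179, so 7457 is unramified.
Compute (-179/7457) via Euler: 7278^((7457-1)/2) mod 7457 = 7456, so (-179/7457) = -1.
d is a non-residue mod p, hence 7457 remains inert in O_K.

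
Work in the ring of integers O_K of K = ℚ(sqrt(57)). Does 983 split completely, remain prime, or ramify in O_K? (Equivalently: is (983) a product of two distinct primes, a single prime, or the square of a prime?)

split — (983) = 𝔭₁𝔭₂ with 𝔭₁ ≠ 𝔭₂

d = 57 ≡ 1 (mod 4), so O_K = ℤ[(1+√57)/2] and disc(K) = d = 57.
Since gcd(983, 57) = 1 the prime 983 does not ramify.
Euler's criterion: 57^491 mod 983 = 1. Thus (57|983) = 1.
d is a quadratic residue mod p, hence 983 splits in O_K.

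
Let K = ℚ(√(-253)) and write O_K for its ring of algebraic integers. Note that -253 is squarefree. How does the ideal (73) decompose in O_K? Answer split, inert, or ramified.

73 remains inert

d = -253 ≡ 3 (mod 4), so O_K = ℤ[√-253] and disc(K) = 4d = -1012.
Since gcd(73, -1012) = 1 the prime 73 does not ramify.
Legendre symbol by Euler's criterion: (-253/73) ≡ (-253)^36 ≡ 72 (mod 73), i.e. (-253/73) = -1.
d is a non-residue mod p, hence 73 remains inert in O_K.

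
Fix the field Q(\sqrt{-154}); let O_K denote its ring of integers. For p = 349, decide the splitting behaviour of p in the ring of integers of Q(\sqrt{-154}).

349 remains inert

Since -154 ≢ 1 mod 4, the ring of integers is ℤ[√-154] with discriminant 4·(-154) = -616.
349 ∤ -616, so 349 is unramified.
Legendre symbol by Euler's criterion: (-154/349) ≡ (-154)^174 ≡ 348 (mod 349), i.e. (-154/349) = -1.
d is a non-residue mod p, hence 349 remains inert in O_K.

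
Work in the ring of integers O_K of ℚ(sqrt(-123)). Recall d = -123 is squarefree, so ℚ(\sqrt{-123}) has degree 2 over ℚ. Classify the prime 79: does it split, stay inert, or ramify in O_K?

d = -123 ≡ 1 (mod 4), so O_K = ℤ[(1+√-123)/2] and disc(K) = d = -123.
79 ∤ -123, so 79 is unramified.
(-123/79) = 35^39 mod 79 = 78, giving Legendre symbol -1.
Legendre symbol -1 ⇒ 79 is inert.

inert — (79) stays prime in O_K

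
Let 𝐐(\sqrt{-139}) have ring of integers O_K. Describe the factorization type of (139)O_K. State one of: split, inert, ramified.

Since -139 ≡ 1 mod 4, the ring of integers is ℤ[(1+√-139)/2] with discriminant -139.
139 divides disc(K) = -139, so 139 ramifies.

ramified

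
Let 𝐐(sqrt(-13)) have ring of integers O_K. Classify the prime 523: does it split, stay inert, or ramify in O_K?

remains prime (inert)

d = -13 ≡ 3 (mod 4), so O_K = ℤ[√-13] and disc(K) = 4d = -52.
disc(K) = -52 is not divisible by 523; 523 is unramified.
Compute (-13/523) via Euler: 510^((523-1)/2) mod 523 = 522, so (-13/523) = -1.
(-13/523) = -1, so 523 is inert.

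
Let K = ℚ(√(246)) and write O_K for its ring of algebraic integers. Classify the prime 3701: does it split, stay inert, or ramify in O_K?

Since 246 ≢ 1 mod 4, the ring of integers is ℤ[√246] with discriminant 4·246 = 984.
Since gcd(3701, 984) = 1 the prime 3701 does not ramify.
Compute (246/3701) via Euler: 246^((3701-1)/2) mod 3701 = 3700, so (246/3701) = -1.
d is a non-residue mod p, hence 3701 remains inert in O_K.

3701 remains inert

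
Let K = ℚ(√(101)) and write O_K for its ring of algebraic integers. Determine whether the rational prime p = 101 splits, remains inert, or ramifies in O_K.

d = 101 ≡ 1 (mod 4), so O_K = ℤ[(1+√101)/2] and disc(K) = d = 101.
101 divides disc(K) = 101, so 101 ramifies.

ramifies in O_K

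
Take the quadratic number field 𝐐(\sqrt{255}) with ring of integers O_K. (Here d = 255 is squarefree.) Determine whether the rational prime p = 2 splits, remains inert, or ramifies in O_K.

ramifies in O_K

Since 255 ≢ 1 mod 4, the ring of integers is ℤ[√255] with discriminant 4·255 = 1020.
disc(K) = 1020 = 2·510, so p = 2 is ramified.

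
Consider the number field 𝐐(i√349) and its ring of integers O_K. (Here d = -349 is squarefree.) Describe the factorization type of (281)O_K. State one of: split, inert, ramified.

split — (281) = 𝔭₁𝔭₂ with 𝔭₁ ≠ 𝔭₂

Since -349 ≢ 1 mod 4, the ring of integers is ℤ[√-349] with discriminant 4·(-349) = -1396.
disc(K) = -1396 is not divisible by 281; 281 is unramified.
Euler's criterion: (-349)^140 mod 281 = 1. Thus (-349|281) = 1.
Legendre symbol 1 ⇒ 281 is split.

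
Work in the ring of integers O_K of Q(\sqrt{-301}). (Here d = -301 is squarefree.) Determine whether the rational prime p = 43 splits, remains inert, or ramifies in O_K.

ramified — (43) = 𝔭²

Since -301 ≢ 1 mod 4, the ring of integers is ℤ[√-301] with discriminant 4·(-301) = -1204.
disc(K) = -1204 = 43·(-28), so p = 43 is ramified.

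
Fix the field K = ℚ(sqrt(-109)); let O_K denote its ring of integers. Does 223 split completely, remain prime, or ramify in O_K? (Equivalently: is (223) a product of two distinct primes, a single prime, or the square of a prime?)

p is inert

Since -109 ≢ 1 mod 4, the ring of integers is ℤ[√-109] with discriminant 4·(-109) = -436.
Since gcd(223, -436) = 1 the prime 223 does not ramify.
Legendre symbol by Euler's criterion: (-109/223) ≡ (-109)^111 ≡ 222 (mod 223), i.e. (-109/223) = -1.
(-109/223) = -1, so 223 is inert.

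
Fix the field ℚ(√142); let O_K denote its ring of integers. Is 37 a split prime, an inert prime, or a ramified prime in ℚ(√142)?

37 remains inert

Since 142 ≢ 1 mod 4, the ring of integers is ℤ[√142] with discriminant 4·142 = 568.
Since gcd(37, 568) = 1 the prime 37 does not ramify.
(142/37) = 31^18 mod 37 = 36, giving Legendre symbol -1.
d is a non-residue mod p, hence 37 remains inert in O_K.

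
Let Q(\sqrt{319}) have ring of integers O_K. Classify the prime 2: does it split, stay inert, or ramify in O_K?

319 mod 4 = 3, hence disc K = 4·319 = 1276 and O_K = ℤ[√319].
Ramification test: 2 | 1276. The prime 2 ramifies in K.

2 is ramified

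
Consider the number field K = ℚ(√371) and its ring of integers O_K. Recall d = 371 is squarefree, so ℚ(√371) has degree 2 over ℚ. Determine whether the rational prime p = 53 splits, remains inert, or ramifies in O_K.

Since 371 ≢ 1 mod 4, the ring of integers is ℤ[√371] with discriminant 4·371 = 1484.
disc(K) = 1484 = 53·28, so p = 53 is ramified.

ramifies in O_K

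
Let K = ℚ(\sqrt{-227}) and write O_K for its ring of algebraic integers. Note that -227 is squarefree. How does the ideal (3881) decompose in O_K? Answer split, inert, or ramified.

-227 mod 4 = 1, hence disc K = -227 and O_K = ℤ[(1+√-227)/2].
Since gcd(3881, -227) = 1 the prime 3881 does not ramify.
Compute (-227/3881) via Euler: 3654^((3881-1)/2) mod 3881 = 3880, so (-227/3881) = -1.
d is a non-residue mod p, hence 3881 remains inert in O_K.

remains prime (inert)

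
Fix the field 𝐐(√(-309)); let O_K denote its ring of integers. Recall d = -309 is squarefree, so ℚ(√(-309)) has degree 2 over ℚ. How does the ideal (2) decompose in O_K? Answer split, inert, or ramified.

ramified — (2) = 𝔭²

d = -309 ≡ 3 (mod 4), so O_K = ℤ[√-309] and disc(K) = 4d = -1236.
Ramification test: 2 | -1236. The prime 2 ramifies in K.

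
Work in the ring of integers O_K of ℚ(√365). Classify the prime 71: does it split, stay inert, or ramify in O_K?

splits completely

d = 365 ≡ 1 (mod 4), so O_K = ℤ[(1+√365)/2] and disc(K) = d = 365.
disc(K) = 365 is not divisible by 71; 71 is unramified.
Legendre symbol by Euler's criterion: (365/71) ≡ 365^35 ≡ 1 (mod 71), i.e. (365/71) = 1.
(365/71) = 1, so 71 splits.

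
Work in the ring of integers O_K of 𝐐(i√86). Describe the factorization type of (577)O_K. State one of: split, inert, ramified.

-86 mod 4 = 2, hence disc K = 4·(-86) = -344 and O_K = ℤ[√-86].
disc(K) = -344 is not divisible by 577; 577 is unramified.
Compute (-86/577) via Euler: 491^((577-1)/2) mod 577 = 576, so (-86/577) = -1.
Legendre symbol -1 ⇒ 577 is inert.

577 remains inert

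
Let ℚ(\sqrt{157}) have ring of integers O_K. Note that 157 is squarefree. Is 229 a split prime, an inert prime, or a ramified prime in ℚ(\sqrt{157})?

d = 157 ≡ 1 (mod 4), so O_K = ℤ[(1+√157)/2] and disc(K) = d = 157.
disc(K) = 157 is not divisible by 229; 229 is unramified.
Euler's criterion: 157^114 mod 229 = 228. Thus (157|229) = -1.
Legendre symbol -1 ⇒ 229 is inert.

229 remains inert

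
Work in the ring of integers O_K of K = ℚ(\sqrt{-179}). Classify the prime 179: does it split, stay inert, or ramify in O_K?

Since -179 ≡ 1 mod 4, the ring of integers is ℤ[(1+√-179)/2] with discriminant -179.
179 divides disc(K) = -179, so 179 ramifies.

179 is ramified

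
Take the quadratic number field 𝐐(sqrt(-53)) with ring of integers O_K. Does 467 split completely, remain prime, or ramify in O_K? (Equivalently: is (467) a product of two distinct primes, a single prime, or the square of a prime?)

d = -53 ≡ 3 (mod 4), so O_K = ℤ[√-53] and disc(K) = 4d = -212.
467 ∤ -212, so 467 is unramified.
Legendre symbol by Euler's criterion: (-53/467) ≡ (-53)^233 ≡ 466 (mod 467), i.e. (-53/467) = -1.
(-53/467) = -1, so 467 is inert.

remains prime (inert)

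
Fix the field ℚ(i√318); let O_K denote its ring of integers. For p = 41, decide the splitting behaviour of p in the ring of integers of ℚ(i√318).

Since -318 ≢ 1 mod 4, the ring of integers is ℤ[√-318] with discriminant 4·(-318) = -1272.
Since gcd(41, -1272) = 1 the prime 41 does not ramify.
Legendre symbol by Euler's criterion: (-318/41) ≡ (-318)^20 ≡ 1 (mod 41), i.e. (-318/41) = 1.
(-318/41) = 1, so 41 splits.

41 splits in O_K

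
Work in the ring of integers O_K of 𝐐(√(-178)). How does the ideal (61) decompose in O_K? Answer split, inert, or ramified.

split — (61) = 𝔭₁𝔭₂ with 𝔭₁ ≠ 𝔭₂

Since -178 ≢ 1 mod 4, the ring of integers is ℤ[√-178] with discriminant 4·(-178) = -712.
disc(K) = -712 is not divisible by 61; 61 is unramified.
(-178/61) = 5^30 mod 61 = 1, giving Legendre symbol 1.
d is a quadratic residue mod p, hence 61 splits in O_K.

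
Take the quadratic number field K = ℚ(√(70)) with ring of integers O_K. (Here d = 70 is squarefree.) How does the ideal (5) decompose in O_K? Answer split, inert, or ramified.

d = 70 ≡ 2 (mod 4), so O_K = ℤ[√70] and disc(K) = 4d = 280.
5 divides disc(K) = 280, so 5 ramifies.

p ramifies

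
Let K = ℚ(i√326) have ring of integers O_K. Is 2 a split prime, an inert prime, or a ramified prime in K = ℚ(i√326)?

-326 mod 4 = 2, hence disc K = 4·(-326) = -1304 and O_K = ℤ[√-326].
disc(K) = -1304 = 2·(-652), so p = 2 is ramified.

2 is ramified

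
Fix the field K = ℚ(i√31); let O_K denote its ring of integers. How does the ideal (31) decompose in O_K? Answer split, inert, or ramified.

d = -31 ≡ 1 (mod 4), so O_K = ℤ[(1+√-31)/2] and disc(K) = d = -31.
Ramification test: 31 | -31. The prime 31 ramifies in K.

ramified — (31) = 𝔭²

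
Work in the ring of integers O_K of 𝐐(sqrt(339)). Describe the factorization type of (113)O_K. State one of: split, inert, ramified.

ramifies in O_K

339 mod 4 = 3, hence disc K = 4·339 = 1356 and O_K = ℤ[√339].
113 divides disc(K) = 1356, so 113 ramifies.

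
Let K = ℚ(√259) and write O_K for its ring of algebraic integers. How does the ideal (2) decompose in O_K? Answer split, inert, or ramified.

d = 259 ≡ 3 (mod 4), so O_K = ℤ[√259] and disc(K) = 4d = 1036.
disc(K) = 1036 = 2·518, so p = 2 is ramified.

2 is ramified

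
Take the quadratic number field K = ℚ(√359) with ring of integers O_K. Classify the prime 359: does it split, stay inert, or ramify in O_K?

ramified

359 mod 4 = 3, hence disc K = 4·359 = 1436 and O_K = ℤ[√359].
359 divides disc(K) = 1436, so 359 ramifies.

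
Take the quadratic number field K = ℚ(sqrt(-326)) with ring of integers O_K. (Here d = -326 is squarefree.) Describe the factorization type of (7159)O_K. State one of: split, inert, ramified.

split

-326 mod 4 = 2, hence disc K = 4·(-326) = -1304 and O_K = ℤ[√-326].
7159 ∤ -1304, so 7159 is unramified.
Legendre symbol by Euler's criterion: (-326/7159) ≡ (-326)^3579 ≡ 1 (mod 7159), i.e. (-326/7159) = 1.
(-326/7159) = 1, so 7159 splits.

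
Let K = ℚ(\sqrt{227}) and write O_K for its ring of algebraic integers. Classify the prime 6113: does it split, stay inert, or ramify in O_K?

inert

d = 227 ≡ 3 (mod 4), so O_K = ℤ[√227] and disc(K) = 4d = 908.
6113 ∤ 908, so 6113 is unramified.
Compute (227/6113) via Euler: 227^((6113-1)/2) mod 6113 = 6112, so (227/6113) = -1.
d is a non-residue mod p, hence 6113 remains inert in O_K.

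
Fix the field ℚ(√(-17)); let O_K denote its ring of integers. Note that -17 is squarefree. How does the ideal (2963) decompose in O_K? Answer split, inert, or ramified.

Since -17 ≢ 1 mod 4, the ring of integers is ℤ[√-17] with discriminant 4·(-17) = -68.
Since gcd(2963, -68) = 1 the prime 2963 does not ramify.
(-17/2963) = 2946^1481 mod 2963 = 1, giving Legendre symbol 1.
Legendre symbol 1 ⇒ 2963 is split.

2963 splits in O_K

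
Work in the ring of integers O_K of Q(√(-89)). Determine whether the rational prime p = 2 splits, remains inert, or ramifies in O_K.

-89 mod 4 = 3, hence disc K = 4·(-89) = -356 and O_K = ℤ[√-89].
Ramification test: 2 | -356. The prime 2 ramifies in K.

ramified — (2) = 𝔭²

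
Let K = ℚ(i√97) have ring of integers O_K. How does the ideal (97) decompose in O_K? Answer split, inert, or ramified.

ramified

-97 mod 4 = 3, hence disc K = 4·(-97) = -388 and O_K = ℤ[√-97].
Ramification test: 97 | -388. The prime 97 ramifies in K.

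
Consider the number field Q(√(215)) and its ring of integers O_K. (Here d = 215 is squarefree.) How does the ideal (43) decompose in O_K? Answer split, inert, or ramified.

p ramifies

215 mod 4 = 3, hence disc K = 4·215 = 860 and O_K = ℤ[√215].
43 divides disc(K) = 860, so 43 ramifies.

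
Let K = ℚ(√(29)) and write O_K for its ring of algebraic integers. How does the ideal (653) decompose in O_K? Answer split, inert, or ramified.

Since 29 ≡ 1 mod 4, the ring of integers is ℤ[(1+√29)/2] with discriminant 29.
653 ∤ 29, so 653 is unramified.
Legendre symbol by Euler's criterion: (29/653) ≡ 29^326 ≡ 652 (mod 653), i.e. (29/653) = -1.
(29/653) = -1, so 653 is inert.

inert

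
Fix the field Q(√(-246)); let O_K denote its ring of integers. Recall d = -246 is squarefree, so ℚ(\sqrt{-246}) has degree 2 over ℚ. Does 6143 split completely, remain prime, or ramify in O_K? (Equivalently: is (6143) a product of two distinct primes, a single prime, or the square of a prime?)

splits completely

Since -246 ≢ 1 mod 4, the ring of integers is ℤ[√-246] with discriminant 4·(-246) = -984.
6143 ∤ -984, so 6143 is unramified.
Euler's criterion: (-246)^3071 mod 6143 = 1. Thus (-246|6143) = 1.
Legendre symbol 1 ⇒ 6143 is split.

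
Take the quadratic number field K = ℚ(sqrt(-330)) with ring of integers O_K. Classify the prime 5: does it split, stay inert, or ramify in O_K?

d = -330 ≡ 2 (mod 4), so O_K = ℤ[√-330] and disc(K) = 4d = -1320.
disc(K) = -1320 = 5·(-264), so p = 5 is ramified.

ramified — (5) = 𝔭²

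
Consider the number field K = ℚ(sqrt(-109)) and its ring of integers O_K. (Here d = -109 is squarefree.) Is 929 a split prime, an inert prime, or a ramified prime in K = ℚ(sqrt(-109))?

d = -109 ≡ 3 (mod 4), so O_K = ℤ[√-109] and disc(K) = 4d = -436.
Since gcd(929, -436) = 1 the prime 929 does not ramify.
Legendre symbol by Euler's criterion: (-109/929) ≡ (-109)^464 ≡ 928 (mod 929), i.e. (-109/929) = -1.
(-109/929) = -1, so 929 is inert.

inert — (929) stays prime in O_K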